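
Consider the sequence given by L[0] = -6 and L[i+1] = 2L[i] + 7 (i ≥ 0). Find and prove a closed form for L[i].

Claim: L[i] = 2^i − 7.

Base case: L[0] = -6, and 2^0 − 7 = 1 − 7 = -6.
Assume L[r] = 2^r − 7 for some r ≥ 0.
Then L[r+1] = 2L[r] + 7 = 2·(2^r − 7) + 7 = 2^{r+1} − 14 + 7 = 2^{r+1} − 7.
So the formula holds for r+1, and by induction L[i] = 2^i − 7 for all i ≥ 0.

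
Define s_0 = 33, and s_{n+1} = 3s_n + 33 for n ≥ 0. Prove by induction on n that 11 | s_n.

Base case: s_0 = 33 = 11·3, so 11 | s_0.
Assume 11 | s_k, so s_k = 11t for some integer t.
Then s_{k+1} = 3s_k + 33 = 3·(11t) + 33 = 11(3t + 3), so 11 | s_{k+1}.
By induction, 11 | s_n for all n ≥ 0.

11 | s_n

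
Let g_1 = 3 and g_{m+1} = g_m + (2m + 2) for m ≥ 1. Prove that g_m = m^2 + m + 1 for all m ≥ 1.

Base case: g_1 = 3, and 1^2 + 1 + 1 = 3.
Assume g_k = k^2 + k + 1.
Then g_{k+1} = g_k + (2k + 2) = (k^2 + k + 1) + (2k + 2) = k^2 + 3k + 3,
and (k+1)^2 + (k+1) + 1 = k^2 + 3k + 3.
Hence g_m = m^2 + m + 1 for every m ≥ 1, by induction.

g_m = m^2 + m + 1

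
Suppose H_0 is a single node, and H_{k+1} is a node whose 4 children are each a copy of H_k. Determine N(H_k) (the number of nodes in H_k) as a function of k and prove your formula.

Claim: N(H_k) = (4^{k+1} − 1)/3.

Base case: N(H_0) = 1, and (4^{0+1} − 1)/3 = 1.
Assume N(H_m) = (4^{m+1} − 1)/3.
Then N(H_{m+1}) = 1 + 4N(H_m) = 1 + 4·(4^{m+1} − 1)/3 = 1 + (4^{m+2} − 4)/3 = (3 + 4^{m+2} − 4)/3 = (4^{m+2} − 1)/3.
By induction, N(H_k) = (4^{k+1} − 1)/3 for all k ≥ 0.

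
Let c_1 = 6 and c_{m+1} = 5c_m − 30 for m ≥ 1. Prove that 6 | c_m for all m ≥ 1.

Base case: c_1 = 6 = 6·1, so 6 | c_1.
Assume 6 | c_k, so c_k = 6t for some integer t.
Then c_{k+1} = 5c_k − 30 = 5·(6t) − 30 = 6(5t − 5), so 6 | c_{k+1}.
So the property holds for k+1, and by induction 6 | c_m for all m ≥ 1.

6 | c_m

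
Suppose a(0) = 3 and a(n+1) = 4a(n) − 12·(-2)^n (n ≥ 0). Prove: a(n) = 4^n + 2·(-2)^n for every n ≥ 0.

Base case: a(0) = 3, and 4^0 + 2·(-2)^0 = 1 + 2 = 3.
Assume a(j) = 4^j + 2·(-2)^j for some j ≥ 0.
Then a(j+1) = 4a(j) − 12·(-2)^j = 4·(4^j + 2·(-2)^j) − 12·(-2)^j = 4^{j+1} + 8·(-2)^j − 12·(-2)^j = 4^{j+1} − 4·(-2)^j = 4^{j+1} + 2·(-2)^{j+1}.
By induction, a(n) = 4^n + 2·(-2)^n for all n ≥ 0.

a(n) = 4^n + 2·(-2)^n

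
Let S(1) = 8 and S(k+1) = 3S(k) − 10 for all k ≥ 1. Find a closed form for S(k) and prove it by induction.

Claim: S(k) = 3^k + 5.

Base case: S(1) = 8, and 3^1 + 5 = 3 + 5 = 8.
Assume S(r) = 3^r + 5 for some r ≥ 1.
Then S(r+1) = 3S(r) − 10 = 3·(3^r + 5) − 10 = 3^{r+1} + 15 − 10 = 3^{r+1} + 5.
Hence S(k) = 3^k + 5 for every k ≥ 1, by induction.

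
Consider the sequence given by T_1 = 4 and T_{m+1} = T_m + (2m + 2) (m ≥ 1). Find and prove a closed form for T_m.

Claim: T_m = m^2 + m + 2.

Base case: T_1 = 4, and 1^2 + 1 + 2 = 4.
Assume T_j = j^2 + j + 2.
Then T_{j+1} = T_j + (2j + 2) = (j^2 + j + 2) + (2j + 2) = j^2 + 3j + 4,
and (j+1)^2 + (j+1) + 2 = j^2 + 3j + 4.
This completes the inductive step, so T_m = m^2 + m + 2 for all m ≥ 1.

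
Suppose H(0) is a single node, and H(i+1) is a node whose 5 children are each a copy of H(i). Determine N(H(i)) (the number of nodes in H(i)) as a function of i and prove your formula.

Claim: N(H(i)) = (5^{i+1} − 1)/4.

Base case: N(H(0)) = 1, and (5^{0+1} − 1)/4 = 1.
Assume N(H(j)) = (5^{j+1} − 1)/4.
Then N(H(j+1)) = 1 + 5N(H(j)) = 1 + 5·(5^{j+1} − 1)/4 = 1 + (5^{j+2} − 5)/4 = (4 + 5^{j+2} − 5)/4 = (5^{j+2} − 1)/4.
Hence N(H(i)) = (5^{i+1} − 1)/4 for every i ≥ 0, by induction.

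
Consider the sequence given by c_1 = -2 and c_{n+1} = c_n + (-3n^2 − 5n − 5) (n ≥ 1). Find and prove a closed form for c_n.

Claim: c_n = -n^3 − n^2 − 3n + 3.

Base case: c_1 = -2, and -1^3 − 1^2 − 3·1 + 3 = -2.
Assume c_m = -m^3 − m^2 − 3m + 3.
Then c_{m+1} = c_m + (-3m^2 − 5m − 5) = (-m^3 − m^2 − 3m + 3) + (-3m^2 − 5m − 5) = -m^3 − 4m^2 − 8m − 2,
and -(m+1)^3 − (m+1)^2 − 3·(m+1) + 3 = -m^3 − 4m^2 − 8m − 2.
By induction, c_n = -n^3 − n^2 − 3n + 3 for all n ≥ 1.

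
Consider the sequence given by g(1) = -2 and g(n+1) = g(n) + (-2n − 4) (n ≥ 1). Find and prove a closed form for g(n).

Claim: g(n) = -n^2 − 3n + 2.

Base case: g(1) = -2, and -1^2 − 3·1 + 2 = -2.
Assume g(k) = -k^2 − 3k + 2.
Then g(k+1) = g(k) + (-2k − 4) = (-k^2 − 3k + 2) + (-2k − 4) = -k^2 − 5k − 2,
and -(k+1)^2 − 3·(k+1) + 2 = -k^2 − 5k − 2.
By induction, g(n) = -n^2 − 3n + 2 for all n ≥ 1.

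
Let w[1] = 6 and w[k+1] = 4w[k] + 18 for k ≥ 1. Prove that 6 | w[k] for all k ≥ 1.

Base case: w[1] = 6 = 6·1, so 6 | w[1].
Assume 6 | w[m], so w[m] = 6t for some integer t.
Then w[m+1] = 4w[m] + 18 = 4·(6t) + 18 = 6(4t + 3), so 6 | w[m+1].
So the property holds for m+1, and by induction 6 | w[k] for all k ≥ 1.

6 | w[k]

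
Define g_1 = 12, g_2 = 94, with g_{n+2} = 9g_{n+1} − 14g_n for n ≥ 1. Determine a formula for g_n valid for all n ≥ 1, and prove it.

Claim: g_n = 2·7^n − 2^n.

Base cases: g_1 = 12 and 2·7^1 − 2^1 = 12; g_2 = 94 and 2·7^2 − 2^2 = 94.
Assume g_j = 2·7^j − 2^j for all 1 ≤ j ≤ m, where m ≥ 2.
Then g_{m+1} = 9g_m − 14g_{m−1} = 9·(2·7^m − 2^m) − 14·(2·7^{m−1} − 2^{m−1}) = 2·(9·7 − 14)7^{m−1} − (9·2 − 14)2^{m−1} = 98·7^{m−1} − 4·2^{m−1} = 2·7^{m+1} − 2^{m+1}.
This completes the inductive step, so g_n = 2·7^n − 2^n for all n ≥ 1.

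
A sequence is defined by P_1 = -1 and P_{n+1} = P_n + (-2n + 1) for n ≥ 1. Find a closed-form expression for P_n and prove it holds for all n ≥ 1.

Claim: P_n = -n^2 + 2n − 2.

Base case: P_1 = -1, and -1^2 + 2·1 − 2 = -1.
Assume P_j = -j^2 + 2j − 2.
Then P_{j+1} = P_j + (-2j + 1) = (-j^2 + 2j − 2) + (-2j + 1) = -j^2 − 1,
and -(j+1)^2 + 2·(j+1) − 2 = -j^2 − 1.
Hence P_n = -n^2 + 2n − 2 for every n ≥ 1, by induction.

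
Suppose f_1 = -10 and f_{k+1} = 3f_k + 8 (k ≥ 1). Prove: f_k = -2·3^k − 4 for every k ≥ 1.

Base case: f_1 = -10, and -2·3^1 − 4 = -6 − 4 = -10.
Assume f_j = -2·3^j − 4 for some j ≥ 1.
Then f_{j+1} = 3f_j + 8 = 3·(-2·3^j − 4) + 8 = -6·3^j − 12 + 8 = -2·3^{j+1} − 4.
This completes the inductive step, so f_k = -2·3^k − 4 for all k ≥ 1.

f_k = -2·3^k − 4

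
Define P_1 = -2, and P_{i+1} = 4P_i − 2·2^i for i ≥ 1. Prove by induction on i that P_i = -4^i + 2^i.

Base case: P_1 = -2, and -4^1 + 2^1 = -4 + 2 = -2.
Assume P_r = -4^r + 2^r for some r ≥ 1.
Then P_{r+1} = 4P_r − 2·2^r = 4·(-4^r + 2^r) − 2·2^r = -4^{r+1} + 4·2^r − 2·2^r = -4^{r+1} + 2·2^r = -4^{r+1} + 2^{r+1}.
So the formula holds for r+1, and by induction P_i = -4^i + 2^i for all i ≥ 1.

P_i = -4^i + 2^i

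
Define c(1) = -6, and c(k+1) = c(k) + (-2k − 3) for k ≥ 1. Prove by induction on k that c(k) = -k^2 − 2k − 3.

Base case: c(1) = -6, and -1^2 − 2·1 − 3 = -6.
Assume c(j) = -j^2 − 2j − 3.
Then c(j+1) = c(j) + (-2j − 3) = (-j^2 − 2j − 3) + (-2j − 3) = -j^2 − 4j − 6,
and -(j+1)^2 − 2·(j+1) − 3 = -j^2 − 4j − 6.
This completes the inductive step, so c(k) = -k^2 − 2k − 3 for all k ≥ 1.

c(k) = -k^2 − 2k − 3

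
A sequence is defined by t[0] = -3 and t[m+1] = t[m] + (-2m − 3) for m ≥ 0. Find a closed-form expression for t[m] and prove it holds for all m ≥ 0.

Claim: t[m] = -m^2 − 2m − 3.

Base case: t[0] = -3, and -0^2 − 2·0 − 3 = -3.
Assume t[k] = -k^2 − 2k − 3.
Then t[k+1] = t[k] + (-2k − 3) = (-k^2 − 2k − 3) + (-2k − 3) = -k^2 − 4k − 6,
and -(k+1)^2 − 2·(k+1) − 3 = -k^2 − 4k − 6.
By induction, t[m] = -m^2 − 2m − 3 for all m ≥ 0.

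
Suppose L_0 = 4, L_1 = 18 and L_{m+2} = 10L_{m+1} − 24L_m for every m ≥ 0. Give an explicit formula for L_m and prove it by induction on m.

Claim: L_m = 3·4^m + 6^m.

Base cases: L_0 = 4 and 3·4^0 + 6^0 = 4; L_1 = 18 and 3·4^1 + 6^1 = 18.
Assume L_j = 3·4^j + 6^j for all 0 ≤ j ≤ k, where k ≥ 1.
Then L_{k+1} = 10L_k − 24L_{k−1} = 10·(3·4^k + 6^k) − 24·(3·4^{k−1} + 6^{k−1}) = 3·(10·4 − 24)4^{k−1} + (10·6 − 24)6^{k−1} = 48·4^{k−1} + 36·6^{k−1} = 3·4^{k+1} + 6^{k+1}.
So the formula holds for k+1, and by strong induction L_m = 3·4^m + 6^m for all m ≥ 0.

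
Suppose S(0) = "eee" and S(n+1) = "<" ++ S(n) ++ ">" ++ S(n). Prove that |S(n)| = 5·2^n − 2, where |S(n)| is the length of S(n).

Base case: |S(0)| = 3, and 5·2^0 − 2 = 3.
Assume |S(j)| = 5·2^j − 2.
Then |S(j+1)| = 1 + |S(j)| + 1 + |S(j)| = 2|S(j)| + 2 = 2(5·2^j − 2) + 2 = 5·2^{j+1} − 4 + 2 = 5·2^{j+1} − 2.
Hence |S(n)| = 5·2^n − 2 for every n ≥ 0, by induction.

|S(n)| = 5·2^n − 2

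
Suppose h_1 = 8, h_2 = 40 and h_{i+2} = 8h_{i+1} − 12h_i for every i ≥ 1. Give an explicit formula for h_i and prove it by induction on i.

Claim: h_i = 2^i + 6^i.

Base cases: h_1 = 8 and 2^1 + 6^1 = 8; h_2 = 40 and 2^2 + 6^2 = 40.
Assume h_t = 2^t + 6^t for all 1 ≤ t ≤ j, where j ≥ 2.
Then h_{j+1} = 8h_j − 12h_{j−1} = 8·(2^j + 6^j) − 12·(2^{j−1} + 6^{j−1}) = (8·2 − 12)2^{j−1} + (8·6 − 12)6^{j−1} = 4·2^{j−1} + 36·6^{j−1} = 2^{j+1} + 6^{j+1}.
This completes the inductive step, so h_i = 2^i + 6^i for all i ≥ 1.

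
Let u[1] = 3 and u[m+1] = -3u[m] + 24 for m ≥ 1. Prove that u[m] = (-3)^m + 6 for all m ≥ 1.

Base case: u[1] = 3, and (-3)^1 + 6 = -3 + 6 = 3.
Assume u[r] = (-3)^r + 6 for some r ≥ 1.
Then u[r+1] = -3u[r] + 24 = -3·((-3)^r + 6) + 24 = -3·(-3)^r − 18 + 24 = (-3)^{r+1} + 6.
By induction, u[m] = (-3)^m + 6 for all m ≥ 1.

u[m] = (-3)^m + 6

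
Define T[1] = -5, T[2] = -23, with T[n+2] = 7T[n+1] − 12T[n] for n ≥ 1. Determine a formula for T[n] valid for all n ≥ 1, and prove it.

Claim: T[n] = 3^n − 2·4^n.

Base cases: T[1] = -5 and 3^1 − 2·4^1 = -5; T[2] = -23 and 3^2 − 2·4^2 = -23.
Assume T[j] = 3^j − 2·4^j for all 1 ≤ j ≤ k, where k ≥ 2.
Then T[k+1] = 7T[k] − 12T[k−1] = 7·(3^k − 2·4^k) − 12·(3^{k−1} − 2·4^{k−1}) = (7·3 − 12)3^{k−1} − 2·(7·4 − 12)4^{k−1} = 9·3^{k−1} − 32·4^{k−1} = 3^{k+1} − 2·4^{k+1}.
This completes the inductive step, so T[n] = 3^n − 2·4^n for all n ≥ 1.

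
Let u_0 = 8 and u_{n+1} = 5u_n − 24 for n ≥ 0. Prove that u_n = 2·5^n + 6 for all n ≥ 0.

Base case: u_0 = 8, and 2·5^0 + 6 = 2 + 6 = 8.
Assume u_m = 2·5^m + 6 for some m ≥ 0.
Then u_{m+1} = 5u_m − 24 = 5·(2·5^m + 6) − 24 = 10·5^m + 30 − 24 = 2·5^{m+1} + 6.
By induction, u_n = 2·5^n + 6 for all n ≥ 0.

u_n = 2·5^n + 6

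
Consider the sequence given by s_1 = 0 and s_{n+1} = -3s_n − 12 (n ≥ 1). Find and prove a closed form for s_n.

Claim: s_n = -(-3)^n − 3.

Base case: s_1 = 0, and -(-3)^1 − 3 = 3 − 3 = 0.
Assume s_k = -(-3)^k − 3 for some k ≥ 1.
Then s_{k+1} = -3s_k − 12 = -3·(-(-3)^k − 3) − 12 = 3·(-3)^k + 9 − 12 = -(-3)^{k+1} − 3.
By induction, s_n = -(-3)^n − 3 for all n ≥ 1.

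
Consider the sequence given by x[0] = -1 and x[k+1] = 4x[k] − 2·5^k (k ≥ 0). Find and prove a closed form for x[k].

Claim: x[k] = 4^k − 2·5^k.

Base case: x[0] = -1, and 4^0 − 2·5^0 = 1 − 2 = -1.
Assume x[j] = 4^j − 2·5^j for some j ≥ 0.
Then x[j+1] = 4x[j] − 2·5^j = 4·(4^j − 2·5^j) − 2·5^j = 4^{j+1} − 8·5^j − 2·5^j = 4^{j+1} − 10·5^j = 4^{j+1} − 2·5^{j+1}.
By induction, x[k] = 4^k − 2·5^k for all k ≥ 0.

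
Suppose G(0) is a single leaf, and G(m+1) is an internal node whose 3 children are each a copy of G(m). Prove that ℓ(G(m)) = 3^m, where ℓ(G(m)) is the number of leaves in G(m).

Base case: ℓ(G(0)) = 1, and 3^0 = 1.
Assume ℓ(G(k)) = 3^k.
Then ℓ(G(k+1)) = 3·ℓ(G(k)) = 3·3^k = 3^{k+1}.
By induction, ℓ(G(m)) = 3^m for all m ≥ 0.

ℓ(G(m)) = 3^m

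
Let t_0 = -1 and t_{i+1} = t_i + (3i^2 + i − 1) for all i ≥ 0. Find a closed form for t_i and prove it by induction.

Claim: t_i = i^3 − i^2 − i − 1.

Base case: t_0 = -1, and 0^3 − 0^2 − 0 − 1 = -1.
Assume t_k = k^3 − k^2 − k − 1.
Then t_{k+1} = t_k + (3k^2 + k − 1) = (k^3 − k^2 − k − 1) + (3k^2 + k − 1) = k^3 + 2k^2 − 2,
and (k+1)^3 − (k+1)^2 − (k+1) − 1 = k^3 + 2k^2 − 2.
Hence t_i = i^3 − i^2 − i − 1 for every i ≥ 0, by induction.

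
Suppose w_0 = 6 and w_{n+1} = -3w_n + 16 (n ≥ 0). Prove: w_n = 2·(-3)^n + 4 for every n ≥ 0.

Base case: w_0 = 6, and 2·(-3)^0 + 4 = 2 + 4 = 6.
Assume w_r = 2·(-3)^r + 4 for some r ≥ 0.
Then w_{r+1} = -3w_r + 16 = -3·(2·(-3)^r + 4) + 16 = -6·(-3)^r − 12 + 16 = 2·(-3)^{r+1} + 4.
Hence w_n = 2·(-3)^n + 4 for every n ≥ 0, by induction.

w_n = 2·(-3)^n + 4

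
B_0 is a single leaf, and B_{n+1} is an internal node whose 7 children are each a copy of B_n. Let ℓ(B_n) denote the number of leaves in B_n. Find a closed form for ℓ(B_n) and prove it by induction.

Claim: ℓ(B_n) = 7^n.

Base case: ℓ(B_0) = 1, and 7^0 = 1.
Assume ℓ(B_r) = 7^r.
Then ℓ(B_{r+1}) = 7·ℓ(B_r) = 7·7^r = 7^{r+1}.
This completes the inductive step, so ℓ(B_n) = 7^n for all n ≥ 0.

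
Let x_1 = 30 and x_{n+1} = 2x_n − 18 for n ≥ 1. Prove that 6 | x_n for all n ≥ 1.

Base case: x_1 = 30 = 6·5, so 6 | x_1.
Assume 6 | x_k, so x_k = 6t for some integer t.
Then x_{k+1} = 2x_k − 18 = 2·(6t) − 18 = 6(2t − 3), so 6 | x_{k+1}.
Hence 6 | x_n for every n ≥ 1, by induction.

6 | x_n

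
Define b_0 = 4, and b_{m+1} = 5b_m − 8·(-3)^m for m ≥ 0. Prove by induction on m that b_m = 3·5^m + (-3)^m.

Base case: b_0 = 4, and 3·5^0 + (-3)^0 = 3 + 1 = 4.
Assume b_r = 3·5^r + (-3)^r for some r ≥ 0.
Then b_{r+1} = 5b_r − 8·(-3)^r = 5·(3·5^r + (-3)^r) − 8·(-3)^r = 3·5^{r+1} + 5·(-3)^r − 8·(-3)^r = 3·5^{r+1} − 3·(-3)^r = 3·5^{r+1} + (-3)^{r+1}.
This completes the inductive step, so b_m = 3·5^m + (-3)^m for all m ≥ 0.

b_m = 3·5^m + (-3)^m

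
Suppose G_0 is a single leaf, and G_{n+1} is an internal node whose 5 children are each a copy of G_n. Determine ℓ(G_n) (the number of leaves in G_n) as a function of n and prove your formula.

Claim: ℓ(G_n) = 5^n.

Base case: ℓ(G_0) = 1, and 5^0 = 1.
Assume ℓ(G_m) = 5^m.
Then ℓ(G_{m+1}) = 5·ℓ(G_m) = 5·5^m = 5^{m+1}.
So the formula holds for m+1, and by induction ℓ(G_n) = 5^n for all n ≥ 0.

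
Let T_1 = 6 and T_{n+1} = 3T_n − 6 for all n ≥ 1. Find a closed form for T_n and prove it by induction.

Claim: T_n = 3^n + 3.

Base case: T_1 = 6, and 3^1 + 3 = 3 + 3 = 6.
Assume T_r = 3^r + 3 for some r ≥ 1.
Then T_{r+1} = 3T_r − 6 = 3·(3^r + 3) − 6 = 3^{r+1} + 9 − 6 = 3^{r+1} + 3.
By induction, T_n = 3^n + 3 for all n ≥ 1.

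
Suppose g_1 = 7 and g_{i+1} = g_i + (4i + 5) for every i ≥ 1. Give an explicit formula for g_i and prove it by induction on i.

Claim: g_i = 2i^2 + 3i + 2.

Base case: g_1 = 7, and 2·1^2 + 3·1 + 2 = 7.
Assume g_r = 2r^2 + 3r + 2.
Then g_{r+1} = g_r + (4r + 5) = (2r^2 + 3r + 2) + (4r + 5) = 2r^2 + 7r + 7,
and 2·(r+1)^2 + 3·(r+1) + 2 = 2r^2 + 7r + 7.
By induction, g_i = 2i^2 + 3i + 2 for all i ≥ 1.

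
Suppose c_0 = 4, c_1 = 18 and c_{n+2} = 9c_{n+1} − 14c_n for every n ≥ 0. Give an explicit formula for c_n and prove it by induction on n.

Claim: c_n = 2·2^n + 2·7^n.

Base cases: c_0 = 4 and 2·2^0 + 2·7^0 = 4; c_1 = 18 and 2·2^1 + 2·7^1 = 18.
Assume c_i = 2·2^i + 2·7^i for all 0 ≤ i ≤ j, where j ≥ 1.
Then c_{j+1} = 9c_j − 14c_{j−1} = 9·(2·2^j + 2·7^j) − 14·(2·2^{j−1} + 2·7^{j−1}) = 2·(9·2 − 14)2^{j−1} + 2·(9·7 − 14)7^{j−1} = 8·2^{j−1} + 98·7^{j−1} = 2·2^{j+1} + 2·7^{j+1}.
Hence c_n = 2·2^n + 2·7^n for every n ≥ 0, by strong induction.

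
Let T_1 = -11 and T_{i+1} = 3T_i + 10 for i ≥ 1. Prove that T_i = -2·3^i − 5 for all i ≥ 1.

Base case: T_1 = -11, and -2·3^1 − 5 = -6 − 5 = -11.
Assume T_j = -2·3^j − 5 for some j ≥ 1.
Then T_{j+1} = 3T_j + 10 = 3·(-2·3^j − 5) + 10 = -6·3^j − 15 + 10 = -2·3^{j+1} − 5.
Hence T_i = -2·3^i − 5 for every i ≥ 1, by induction.

T_i = -2·3^i − 5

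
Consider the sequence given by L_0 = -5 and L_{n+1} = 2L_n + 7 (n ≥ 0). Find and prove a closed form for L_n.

Claim: L_n = 2^{n+1} − 7.

Base case: L_0 = -5, and 2^{0+1} − 7 = 2 − 7 = -5.
Assume L_m = 2^{m+1} − 7 for some m ≥ 0.
Then L_{m+1} = 2L_m + 7 = 2·(2^{m+1} − 7) + 7 = 2^{m+2} − 14 + 7 = 2^{m+2} − 7.
So the formula holds for m+1, and by induction L_n = 2^{n+1} − 7 for all n ≥ 0.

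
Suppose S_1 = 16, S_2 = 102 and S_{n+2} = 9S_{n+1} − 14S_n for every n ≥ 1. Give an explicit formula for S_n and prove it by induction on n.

Claim: S_n = 2^n + 2·7^n.

Base cases: S_1 = 16 and 2^1 + 2·7^1 = 16; S_2 = 102 and 2^2 + 2·7^2 = 102.
Assume S_j = 2^j + 2·7^j for all 1 ≤ j ≤ k, where k ≥ 2.
Then S_{k+1} = 9S_k − 14S_{k−1} = 9·(2^k + 2·7^k) − 14·(2^{k−1} + 2·7^{k−1}) = (9·2 − 14)2^{k−1} + 2·(9·7 − 14)7^{k−1} = 4·2^{k−1} + 98·7^{k−1} = 2^{k+1} + 2·7^{k+1}.
Hence S_n = 2^n + 2·7^n for every n ≥ 1, by strong induction.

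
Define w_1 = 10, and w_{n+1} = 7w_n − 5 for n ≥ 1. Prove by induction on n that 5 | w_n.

Base case: w_1 = 10 = 5·2, so 5 | w_1.
Assume 5 | w_m, so w_m = 5t for some integer t.
Then w_{m+1} = 7w_m − 5 = 7·(5t) − 5 = 5(7t − 1), so 5 | w_{m+1}.
By induction, 5 | w_n for all n ≥ 1.

5 | w_n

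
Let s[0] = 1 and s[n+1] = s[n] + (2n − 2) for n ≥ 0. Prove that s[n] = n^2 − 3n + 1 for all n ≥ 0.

Base case: s[0] = 1, and 0^2 − 3·0 + 1 = 1.
Assume s[r] = r^2 − 3r + 1.
Then s[r+1] = s[r] + (2r − 2) = (r^2 − 3r + 1) + (2r − 2) = r^2 − r − 1,
and (r+1)^2 − 3·(r+1) + 1 = r^2 − r − 1.
By induction, s[n] = n^2 − 3n + 1 for all n ≥ 0.

s[n] = n^2 − 3n + 1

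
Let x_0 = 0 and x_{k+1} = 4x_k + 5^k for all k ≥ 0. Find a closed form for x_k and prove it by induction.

Claim: x_k = -4^k + 5^k.

Base case: x_0 = 0, and -4^0 + 5^0 = -1 + 1 = 0.
Assume x_m = -4^m + 5^m for some m ≥ 0.
Then x_{m+1} = 4x_m + 5^m = 4·(-4^m + 5^m) + 5^m = -4^{m+1} + 4·5^m + 5^m = -4^{m+1} + 5·5^m = -4^{m+1} + 5^{m+1}.
By induction, x_k = -4^k + 5^k for all k ≥ 0.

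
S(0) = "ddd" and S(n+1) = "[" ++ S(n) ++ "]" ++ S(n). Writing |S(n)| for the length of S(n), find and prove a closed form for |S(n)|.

Claim: |S(n)| = 5·2^n − 2.

Base case: |S(0)| = 3, and 5·2^0 − 2 = 3.
Assume |S(m)| = 5·2^m − 2.
Then |S(m+1)| = 1 + |S(m)| + 1 + |S(m)| = 2|S(m)| + 2 = 2(5·2^m − 2) + 2 = 5·2^{m+1} − 4 + 2 = 5·2^{m+1} − 2.
So the formula holds for m+1, and by induction |S(n)| = 5·2^n − 2 for all n ≥ 0.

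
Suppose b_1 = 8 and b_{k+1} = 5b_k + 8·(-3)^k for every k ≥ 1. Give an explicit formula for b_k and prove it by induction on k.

Claim: b_k = 5^k − (-3)^k.

Base case: b_1 = 8, and 5^1 − (-3)^1 = 5 + 3 = 8.
Assume b_j = 5^j − (-3)^j for some j ≥ 1.
Then b_{j+1} = 5b_j + 8·(-3)^j = 5·(5^j − (-3)^j) + 8·(-3)^j = 5^{j+1} − 5·(-3)^j + 8·(-3)^j = 5^{j+1} + 3·(-3)^j = 5^{j+1} − (-3)^{j+1}.
So the formula holds for j+1, and by induction b_k = 5^k − (-3)^k for all k ≥ 1.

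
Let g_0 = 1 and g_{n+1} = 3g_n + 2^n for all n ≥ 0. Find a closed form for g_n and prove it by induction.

Claim: g_n = 2·3^n − 2^n.

Base case: g_0 = 1, and 2·3^0 − 2^0 = 2 − 1 = 1.
Assume g_k = 2·3^k − 2^k for some k ≥ 0.
Then g_{k+1} = 3g_k + 2^k = 3·(2·3^k − 2^k) + 2^k = 2·3^{k+1} − 3·2^k + 2^k = 2·3^{k+1} − 2·2^k = 2·3^{k+1} − 2^{k+1}.
So the formula holds for k+1, and by induction g_n = 2·3^n − 2^n for all n ≥ 0.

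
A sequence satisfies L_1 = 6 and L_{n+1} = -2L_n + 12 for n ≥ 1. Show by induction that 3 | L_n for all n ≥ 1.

Base case: L_1 = 6 = 3·2, so 3 | L_1.
Assume 3 | L_j, so L_j = 3t for some integer t.
Then L_{j+1} = -2L_j + 12 = -2·(3t) + 12 = 3(-2t + 4), so 3 | L_{j+1}.
By induction, 3 | L_n for all n ≥ 1.

3 | L_n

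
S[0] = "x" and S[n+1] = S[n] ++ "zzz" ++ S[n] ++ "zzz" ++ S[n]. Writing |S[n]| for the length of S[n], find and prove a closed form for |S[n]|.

Claim: |S[n]| = 4·3^n − 3.

Base case: |S[0]| = 1, and 4·3^0 − 3 = 1.
Assume |S[k]| = 4·3^k − 3.
Then |S[k+1]| = 3|S[k]| + 6 = 3(4·3^k − 3) + 6 = 4·3^{k+1} − 9 + 6 = 4·3^{k+1} − 3.
Hence |S[n]| = 4·3^n − 3 for every n ≥ 0, by induction.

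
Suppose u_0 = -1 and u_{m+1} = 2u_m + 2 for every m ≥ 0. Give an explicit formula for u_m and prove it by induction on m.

Claim: u_m = 2^m − 2.

Base case: u_0 = -1, and 2^0 − 2 = 1 − 2 = -1.
Assume u_r = 2^r − 2 for some r ≥ 0.
Then u_{r+1} = 2u_r + 2 = 2·(2^r − 2) + 2 = 2^{r+1} − 4 + 2 = 2^{r+1} − 2.
Hence u_m = 2^m − 2 for every m ≥ 0, by induction.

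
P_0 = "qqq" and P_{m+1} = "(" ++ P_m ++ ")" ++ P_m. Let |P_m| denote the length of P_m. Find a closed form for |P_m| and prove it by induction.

Claim: |P_m| = 5·2^m − 2.

Base case: |P_0| = 3, and 5·2^0 − 2 = 3.
Assume |P_k| = 5·2^k − 2.
Then |P_{k+1}| = 1 + |P_k| + 1 + |P_k| = 2|P_k| + 2 = 2(5·2^k − 2) + 2 = 5·2^{k+1} − 4 + 2 = 5·2^{k+1} − 2.
By induction, |P_m| = 5·2^m − 2 for all m ≥ 0.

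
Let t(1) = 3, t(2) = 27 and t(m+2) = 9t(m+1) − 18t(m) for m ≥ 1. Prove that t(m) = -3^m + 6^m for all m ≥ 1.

Base cases: t(1) = 3 and -3^1 + 6^1 = 3; t(2) = 27 and -3^2 + 6^2 = 27.
Assume t(i) = -3^i + 6^i for all 1 ≤ i ≤ j, where j ≥ 2.
Then t(j+1) = 9t(j) − 18t(j−1) = 9·(-3^j + 6^j) − 18·(-3^{j−1} + 6^{j−1}) = -(9·3 − 18)3^{j−1} + (9·6 − 18)6^{j−1} = -9·3^{j−1} + 36·6^{j−1} = -3^{j+1} + 6^{j+1}.
This completes the inductive step, so t(m) = -3^m + 6^m for all m ≥ 1.

t(m) = -3^m + 6^m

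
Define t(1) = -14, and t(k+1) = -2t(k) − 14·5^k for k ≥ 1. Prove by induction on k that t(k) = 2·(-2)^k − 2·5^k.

Base case: t(1) = -14, and 2·(-2)^1 − 2·5^1 = -4 − 10 = -14.
Assume t(r) = 2·(-2)^r − 2·5^r for some r ≥ 1.
Then t(r+1) = -2t(r) − 14·5^r = -2·(2·(-2)^r − 2·5^r) − 14·5^r = 2·(-2)^{r+1} + 4·5^r − 14·5^r = 2·(-2)^{r+1} − 10·5^r = 2·(-2)^{r+1} − 2·5^{r+1}.
Hence t(k) = 2·(-2)^k − 2·5^k for every k ≥ 1, by induction.

t(k) = 2·(-2)^k − 2·5^k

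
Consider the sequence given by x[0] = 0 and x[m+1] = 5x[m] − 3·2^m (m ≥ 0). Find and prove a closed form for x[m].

Claim: x[m] = -5^m + 2^m.

Base case: x[0] = 0, and -5^0 + 2^0 = -1 + 1 = 0.
Assume x[r] = -5^r + 2^r for some r ≥ 0.
Then x[r+1] = 5x[r] − 3·2^r = 5·(-5^r + 2^r) − 3·2^r = -5^{r+1} + 5·2^r − 3·2^r = -5^{r+1} + 2·2^r = -5^{r+1} + 2^{r+1}.
By induction, x[m] = -5^m + 2^m for all m ≥ 0.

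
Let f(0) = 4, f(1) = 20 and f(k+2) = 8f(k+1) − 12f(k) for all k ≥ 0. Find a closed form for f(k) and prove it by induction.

Claim: f(k) = 3·6^k + 2^k.

Base cases: f(0) = 4 and 3·6^0 + 2^0 = 4; f(1) = 20 and 3·6^1 + 2^1 = 20.
Assume f(j) = 3·6^j + 2^j for all 0 ≤ j ≤ r, where r ≥ 1.
Then f(r+1) = 8f(r) − 12f(r−1) = 8·(3·6^r + 2^r) − 12·(3·6^{r−1} + 2^{r−1}) = 3·(8·6 − 12)6^{r−1} + (8·2 − 12)2^{r−1} = 108·6^{r−1} + 4·2^{r−1} = 3·6^{r+1} + 2^{r+1}.
By strong induction, f(k) = 3·6^k + 2^k for all k ≥ 0.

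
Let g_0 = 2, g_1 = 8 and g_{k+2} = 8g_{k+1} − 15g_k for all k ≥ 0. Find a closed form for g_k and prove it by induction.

Claim: g_k = 3^k + 5^k.

Base cases: g_0 = 2 and 3^0 + 5^0 = 2; g_1 = 8 and 3^1 + 5^1 = 8.
Assume g_j = 3^j + 5^j for all 0 ≤ j ≤ r, where r ≥ 1.
Then g_{r+1} = 8g_r − 15g_{r−1} = 8·(3^r + 5^r) − 15·(3^{r−1} + 5^{r−1}) = (8·3 − 15)3^{r−1} + (8·5 − 15)5^{r−1} = 9·3^{r−1} + 25·5^{r−1} = 3^{r+1} + 5^{r+1}.
This completes the inductive step, so g_k = 3^k + 5^k for all k ≥ 0.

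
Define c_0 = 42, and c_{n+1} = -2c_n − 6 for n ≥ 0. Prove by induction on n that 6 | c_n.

Base case: c_0 = 42 = 6·7, so 6 | c_0.
Assume 6 | c_m, so c_m = 6t for some integer t.
Then c_{m+1} = -2c_m − 6 = -2·(6t) − 6 = 6(-2t − 1), so 6 | c_{m+1}.
Hence 6 | c_n for every n ≥ 0, by induction.

6 | c_n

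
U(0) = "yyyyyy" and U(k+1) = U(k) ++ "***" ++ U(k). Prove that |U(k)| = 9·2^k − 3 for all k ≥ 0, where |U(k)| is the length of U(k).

Base case: |U(0)| = 6, and 9·2^0 − 3 = 6.
Assume |U(m)| = 9·2^m − 3.
Then |U(m+1)| = |U(m)| + 3 + |U(m)| = 2|U(m)| + 3 = 2(9·2^m − 3) + 3 = 9·2^{m+1} − 6 + 3 = 9·2^{m+1} − 3.
So the formula holds for m+1, and by induction |U(k)| = 9·2^k − 3 for all k ≥ 0.

|U(k)| = 9·2^k − 3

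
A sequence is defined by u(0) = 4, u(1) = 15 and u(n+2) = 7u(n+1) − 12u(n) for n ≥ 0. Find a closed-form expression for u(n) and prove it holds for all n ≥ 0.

Claim: u(n) = 3·4^n + 3^n.

Base cases: u(0) = 4 and 3·4^0 + 3^0 = 4; u(1) = 15 and 3·4^1 + 3^1 = 15.
Assume u(j) = 3·4^j + 3^j for all 0 ≤ j ≤ r, where r ≥ 1.
Then u(r+1) = 7u(r) − 12u(r−1) = 7·(3·4^r + 3^r) − 12·(3·4^{r−1} + 3^{r−1}) = 3·(7·4 − 12)4^{r−1} + (7·3 − 12)3^{r−1} = 48·4^{r−1} + 9·3^{r−1} = 3·4^{r+1} + 3^{r+1}.
By strong induction, u(n) = 3·4^n + 3^n for all n ≥ 0.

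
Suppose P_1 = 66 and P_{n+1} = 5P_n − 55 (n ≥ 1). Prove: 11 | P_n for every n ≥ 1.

Base case: P_1 = 66 = 11·6, so 11 | P_1.
Assume 11 | P_r, so P_r = 11t for some integer t.
Then P_{r+1} = 5P_r − 55 = 5·(11t) − 55 = 11(5t − 5), so 11 | P_{r+1}.
This completes the inductive step, so 11 | P_n for all n ≥ 1.

11 | P_n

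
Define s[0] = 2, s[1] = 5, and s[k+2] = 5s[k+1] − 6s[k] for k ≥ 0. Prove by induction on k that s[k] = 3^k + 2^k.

Base cases: s[0] = 2 and 3^0 + 2^0 = 2; s[1] = 5 and 3^1 + 2^1 = 5.
Assume s[j] = 3^j + 2^j for all 0 ≤ j ≤ m, where m ≥ 1.
Then s[m+1] = 5s[m] − 6s[m−1] = 5·(3^m + 2^m) − 6·(3^{m−1} + 2^{m−1}) = (5·3 − 6)3^{m−1} + (5·2 − 6)2^{m−1} = 9·3^{m−1} + 4·2^{m−1} = 3^{m+1} + 2^{m+1}.
By strong induction, s[k] = 3^k + 2^k for all k ≥ 0.

s[k] = 3^k + 2^k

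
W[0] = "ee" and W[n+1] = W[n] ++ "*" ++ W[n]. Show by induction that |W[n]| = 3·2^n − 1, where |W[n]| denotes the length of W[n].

Base case: |W[0]| = 2, and 3·2^0 − 1 = 2.
Assume |W[k]| = 3·2^k − 1.
Then |W[k+1]| = |W[k]| + 1 + |W[k]| = 2|W[k]| + 1 = 2(3·2^k − 1) + 1 = 3·2^{k+1} − 2 + 1 = 3·2^{k+1} − 1.
Hence |W[n]| = 3·2^n − 1 for every n ≥ 0, by induction.

|W[n]| = 3·2^n − 1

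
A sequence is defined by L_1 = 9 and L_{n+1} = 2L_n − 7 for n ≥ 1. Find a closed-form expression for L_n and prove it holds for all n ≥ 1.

Claim: L_n = 2^n + 7.

Base case: L_1 = 9, and 2^1 + 7 = 2 + 7 = 9.
Assume L_k = 2^k + 7 for some k ≥ 1.
Then L_{k+1} = 2L_k − 7 = 2·(2^k + 7) − 7 = 2^{k+1} + 14 − 7 = 2^{k+1} + 7.
Hence L_n = 2^n + 7 for every n ≥ 1, by induction.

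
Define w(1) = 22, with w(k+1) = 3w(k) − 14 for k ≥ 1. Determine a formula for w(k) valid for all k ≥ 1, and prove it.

Claim: w(k) = 5·3^k + 7.

Base case: w(1) = 22, and 5·3^1 + 7 = 15 + 7 = 22.
Assume w(m) = 5·3^m + 7 for some m ≥ 1.
Then w(m+1) = 3w(m) − 14 = 3·(5·3^m + 7) − 14 = 15·3^m + 21 − 14 = 5·3^{m+1} + 7.
This completes the inductive step, so w(k) = 5·3^k + 7 for all k ≥ 1.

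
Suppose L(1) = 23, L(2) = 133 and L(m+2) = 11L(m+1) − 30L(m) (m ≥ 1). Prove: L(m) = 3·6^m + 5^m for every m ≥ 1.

Base cases: L(1) = 23 and 3·6^1 + 5^1 = 23; L(2) = 133 and 3·6^2 + 5^2 = 133.
Assume L(j) = 3·6^j + 5^j for all 1 ≤ j ≤ k, where k ≥ 2.
Then L(k+1) = 11L(k) − 30L(k−1) = 11·(3·6^k + 5^k) − 30·(3·6^{k−1} + 5^{k−1}) = 3·(11·6 − 30)6^{k−1} + (11·5 − 30)5^{k−1} = 108·6^{k−1} + 25·5^{k−1} = 3·6^{k+1} + 5^{k+1}.
So the formula holds for k+1, and by strong induction L(m) = 3·6^m + 5^m for all m ≥ 1.

L(m) = 3·6^m + 5^m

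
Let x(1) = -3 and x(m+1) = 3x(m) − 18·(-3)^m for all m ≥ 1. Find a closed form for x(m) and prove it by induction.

Claim: x(m) = 2·3^m + 3·(-3)^m.

Base case: x(1) = -3, and 2·3^1 + 3·(-3)^1 = 6 − 9 = -3.
Assume x(k) = 2·3^k + 3·(-3)^k for some k ≥ 1.
Then x(k+1) = 3x(k) − 18·(-3)^k = 3·(2·3^k + 3·(-3)^k) − 18·(-3)^k = 2·3^{k+1} + 9·(-3)^k − 18·(-3)^k = 2·3^{k+1} − 9·(-3)^k = 2·3^{k+1} + 3·(-3)^{k+1}.
By induction, x(m) = 2·3^m + 3·(-3)^m for all m ≥ 1.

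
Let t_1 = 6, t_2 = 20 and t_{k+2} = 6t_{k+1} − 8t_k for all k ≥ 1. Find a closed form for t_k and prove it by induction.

Claim: t_k = 4^k + 2^k.

Base cases: t_1 = 6 and 4^1 + 2^1 = 6; t_2 = 20 and 4^2 + 2^2 = 20.
Assume t_j = 4^j + 2^j for all 1 ≤ j ≤ m, where m ≥ 2.
Then t_{m+1} = 6t_m − 8t_{m−1} = 6·(4^m + 2^m) − 8·(4^{m−1} + 2^{m−1}) = (6·4 − 8)4^{m−1} + (6·2 − 8)2^{m−1} = 16·4^{m−1} + 4·2^{m−1} = 4^{m+1} + 2^{m+1}.
This completes the inductive step, so t_k = 4^k + 2^k for all k ≥ 1.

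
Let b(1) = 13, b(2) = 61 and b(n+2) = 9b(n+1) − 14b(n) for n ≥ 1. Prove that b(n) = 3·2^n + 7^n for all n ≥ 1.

Base cases: b(1) = 13 and 3·2^1 + 7^1 = 13; b(2) = 61 and 3·2^2 + 7^2 = 61.
Assume b(j) = 3·2^j + 7^j for all 1 ≤ j ≤ k, where k ≥ 2.
Then b(k+1) = 9b(k) − 14b(k−1) = 9·(3·2^k + 7^k) − 14·(3·2^{k−1} + 7^{k−1}) = 3·(9·2 − 14)2^{k−1} + (9·7 − 14)7^{k−1} = 12·2^{k−1} + 49·7^{k−1} = 3·2^{k+1} + 7^{k+1}.
This completes the inductive step, so b(n) = 3·2^n + 7^n for all n ≥ 1.

b(n) = 3·2^n + 7^n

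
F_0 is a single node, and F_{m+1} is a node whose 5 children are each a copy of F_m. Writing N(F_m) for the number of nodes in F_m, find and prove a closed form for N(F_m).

Claim: N(F_m) = (5^{m+1} − 1)/4.

Base case: N(F_0) = 1, and (5^{0+1} − 1)/4 = 1.
Assume N(F_k) = (5^{k+1} − 1)/4.
Then N(F_{k+1}) = 1 + 5N(F_k) = 1 + 5·(5^{k+1} − 1)/4 = 1 + (5^{k+2} − 5)/4 = (4 + 5^{k+2} − 5)/4 = (5^{k+2} − 1)/4.
Hence N(F_m) = (5^{m+1} − 1)/4 for every m ≥ 0, by induction.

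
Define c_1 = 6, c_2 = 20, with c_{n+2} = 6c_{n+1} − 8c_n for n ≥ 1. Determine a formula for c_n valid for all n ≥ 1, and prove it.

Claim: c_n = 2^n + 4^n.

Base cases: c_1 = 6 and 2^1 + 4^1 = 6; c_2 = 20 and 2^2 + 4^2 = 20.
Assume c_i = 2^i + 4^i for all 1 ≤ i ≤ j, where j ≥ 2.
Then c_{j+1} = 6c_j − 8c_{j−1} = 6·(2^j + 4^j) − 8·(2^{j−1} + 4^{j−1}) = (6·2 − 8)2^{j−1} + (6·4 − 8)4^{j−1} = 4·2^{j−1} + 16·4^{j−1} = 2^{j+1} + 4^{j+1}.
Hence c_n = 2^n + 4^n for every n ≥ 1, by strong induction.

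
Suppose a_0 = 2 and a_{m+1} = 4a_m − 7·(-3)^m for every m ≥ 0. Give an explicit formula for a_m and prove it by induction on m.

Claim: a_m = 4^m + (-3)^m.

Base case: a_0 = 2, and 4^0 + (-3)^0 = 1 + 1 = 2.
Assume a_k = 4^k + (-3)^k for some k ≥ 0.
Then a_{k+1} = 4a_k − 7·(-3)^k = 4·(4^k + (-3)^k) − 7·(-3)^k = 4^{k+1} + 4·(-3)^k − 7·(-3)^k = 4^{k+1} − 3·(-3)^k = 4^{k+1} + (-3)^{k+1}.
Hence a_m = 4^m + (-3)^m for every m ≥ 0, by induction.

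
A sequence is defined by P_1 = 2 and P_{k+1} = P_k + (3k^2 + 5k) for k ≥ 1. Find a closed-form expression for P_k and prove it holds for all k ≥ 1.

Claim: P_k = k^3 + k^2 − 2k + 2.

Base case: P_1 = 2, and 1^3 + 1^2 − 2·1 + 2 = 2.
Assume P_j = j^3 + j^2 − 2j + 2.
Then P_{j+1} = P_j + (3j^2 + 5j) = (j^3 + j^2 − 2j + 2) + (3j^2 + 5j) = j^3 + 4j^2 + 3j + 2,
and (j+1)^3 + (j+1)^2 − 2·(j+1) + 2 = j^3 + 4j^2 + 3j + 2.
Hence P_k = k^3 + k^2 − 2k + 2 for every k ≥ 1, by induction.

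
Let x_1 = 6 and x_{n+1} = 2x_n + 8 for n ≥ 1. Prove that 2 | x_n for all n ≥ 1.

Base case: x_1 = 6 = 2·3, so 2 | x_1.
Assume 2 | x_j, so x_j = 2t for some integer t.
Then x_{j+1} = 2x_j + 8 = 2·(2t) + 8 = 2(2t + 4), so 2 | x_{j+1}.
This completes the inductive step, so 2 | x_n for all n ≥ 1.

2 | x_n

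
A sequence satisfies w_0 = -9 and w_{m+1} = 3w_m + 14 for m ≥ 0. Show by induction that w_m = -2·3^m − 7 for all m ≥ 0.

Base case: w_0 = -9, and -2·3^0 − 7 = -2 − 7 = -9.
Assume w_r = -2·3^r − 7 for some r ≥ 0.
Then w_{r+1} = 3w_r + 14 = 3·(-2·3^r − 7) + 14 = -6·3^r − 21 + 14 = -2·3^{r+1} − 7.
By induction, w_m = -2·3^m − 7 for all m ≥ 0.

w_m = -2·3^m − 7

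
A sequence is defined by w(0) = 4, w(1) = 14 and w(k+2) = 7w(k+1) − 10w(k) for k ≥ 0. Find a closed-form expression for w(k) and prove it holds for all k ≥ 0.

Claim: w(k) = 2·5^k + 2·2^k.

Base cases: w(0) = 4 and 2·5^0 + 2·2^0 = 4; w(1) = 14 and 2·5^1 + 2·2^1 = 14.
Assume w(i) = 2·5^i + 2·2^i for all 0 ≤ i ≤ j, where j ≥ 1.
Then w(j+1) = 7w(j) − 10w(j−1) = 7·(2·5^j + 2·2^j) − 10·(2·5^{j−1} + 2·2^{j−1}) = 2·(7·5 − 10)5^{j−1} + 2·(7·2 − 10)2^{j−1} = 50·5^{j−1} + 8·2^{j−1} = 2·5^{j+1} + 2·2^{j+1}.
By strong induction, w(k) = 2·5^k + 2·2^k for all k ≥ 0.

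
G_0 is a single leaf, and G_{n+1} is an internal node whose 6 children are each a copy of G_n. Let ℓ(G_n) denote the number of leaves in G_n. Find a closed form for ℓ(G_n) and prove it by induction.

Claim: ℓ(G_n) = 6^n.

Base case: ℓ(G_0) = 1, and 6^0 = 1.
Assume ℓ(G_m) = 6^m.
Then ℓ(G_{m+1}) = 6·ℓ(G_m) = 6·6^m = 6^{m+1}.
By induction, ℓ(G_n) = 6^n for all n ≥ 0.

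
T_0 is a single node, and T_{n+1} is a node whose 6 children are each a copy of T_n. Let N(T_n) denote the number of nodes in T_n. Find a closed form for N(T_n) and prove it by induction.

Claim: N(T_n) = (6^{n+1} − 1)/5.

Base case: N(T_0) = 1, and (6^{0+1} − 1)/5 = 1.
Assume N(T_r) = (6^{r+1} − 1)/5.
Then N(T_{r+1}) = 1 + 6N(T_r) = 1 + 6·(6^{r+1} − 1)/5 = 1 + (6^{r+2} − 6)/5 = (5 + 6^{r+2} − 6)/5 = (6^{r+2} − 1)/5.
By induction, N(T_n) = (6^{n+1} − 1)/5 for all n ≥ 0.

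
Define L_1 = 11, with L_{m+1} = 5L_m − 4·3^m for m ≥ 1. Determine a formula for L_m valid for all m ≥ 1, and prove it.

Claim: L_m = 5^m + 2·3^m.

Base case: L_1 = 11, and 5^1 + 2·3^1 = 5 + 6 = 11.
Assume L_j = 5^j + 2·3^j for some j ≥ 1.
Then L_{j+1} = 5L_j − 4·3^j = 5·(5^j + 2·3^j) − 4·3^j = 5^{j+1} + 10·3^j − 4·3^j = 5^{j+1} + 6·3^j = 5^{j+1} + 2·3^{j+1}.
Hence L_m = 5^m + 2·3^m for every m ≥ 1, by induction.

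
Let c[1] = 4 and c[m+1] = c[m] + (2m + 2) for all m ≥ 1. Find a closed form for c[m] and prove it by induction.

Claim: c[m] = m^2 + m + 2.

Base case: c[1] = 4, and 1^2 + 1 + 2 = 4.
Assume c[j] = j^2 + j + 2.
Then c[j+1] = c[j] + (2j + 2) = (j^2 + j + 2) + (2j + 2) = j^2 + 3j + 4,
and (j+1)^2 + (j+1) + 2 = j^2 + 3j + 4.
By induction, c[m] = m^2 + m + 2 for all m ≥ 1.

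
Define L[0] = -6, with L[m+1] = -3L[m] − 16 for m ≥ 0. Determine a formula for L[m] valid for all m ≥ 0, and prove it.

Claim: L[m] = -2·(-3)^m − 4.

Base case: L[0] = -6, and -2·(-3)^0 − 4 = -2 − 4 = -6.
Assume L[k] = -2·(-3)^k − 4 for some k ≥ 0.
Then L[k+1] = -3L[k] − 16 = -3·(-2·(-3)^k − 4) − 16 = 6·(-3)^k + 12 − 16 = -2·(-3)^{k+1} − 4.
By induction, L[m] = -2·(-3)^m − 4 for all m ≥ 0.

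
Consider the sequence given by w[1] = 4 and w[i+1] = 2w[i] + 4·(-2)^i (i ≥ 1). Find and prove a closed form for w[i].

Claim: w[i] = 2^i − (-2)^i.

Base case: w[1] = 4, and 2^1 − (-2)^1 = 2 + 2 = 4.
Assume w[m] = 2^m − (-2)^m for some m ≥ 1.
Then w[m+1] = 2w[m] + 4·(-2)^m = 2·(2^m − (-2)^m) + 4·(-2)^m = 2^{m+1} − 2·(-2)^m + 4·(-2)^m = 2^{m+1} + 2·(-2)^m = 2^{m+1} − (-2)^{m+1}.
This completes the inductive step, so w[i] = 2^i − (-2)^i for all i ≥ 1.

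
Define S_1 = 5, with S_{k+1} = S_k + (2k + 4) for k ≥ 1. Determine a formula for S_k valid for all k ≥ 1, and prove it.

Claim: S_k = k^2 + 3k + 1.

Base case: S_1 = 5, and 1^2 + 3·1 + 1 = 5.
Assume S_m = m^2 + 3m + 1.
Then S_{m+1} = S_m + (2m + 4) = (m^2 + 3m + 1) + (2m + 4) = m^2 + 5m + 5,
and (m+1)^2 + 3·(m+1) + 1 = m^2 + 5m + 5.
This completes the inductive step, so S_k = k^2 + 3k + 1 for all k ≥ 1.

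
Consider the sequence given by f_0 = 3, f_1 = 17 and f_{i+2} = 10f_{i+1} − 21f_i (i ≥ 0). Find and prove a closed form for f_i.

Claim: f_i = 3^i + 2·7^i.

Base cases: f_0 = 3 and 3^0 + 2·7^0 = 3; f_1 = 17 and 3^1 + 2·7^1 = 17.
Assume f_j = 3^j + 2·7^j for all 0 ≤ j ≤ r, where r ≥ 1.
Then f_{r+1} = 10f_r − 21f_{r−1} = 10·(3^r + 2·7^r) − 21·(3^{r−1} + 2·7^{r−1}) = (10·3 − 21)3^{r−1} + 2·(10·7 − 21)7^{r−1} = 9·3^{r−1} + 98·7^{r−1} = 3^{r+1} + 2·7^{r+1}.
This completes the inductive step, so f_i = 3^i + 2·7^i for all i ≥ 0.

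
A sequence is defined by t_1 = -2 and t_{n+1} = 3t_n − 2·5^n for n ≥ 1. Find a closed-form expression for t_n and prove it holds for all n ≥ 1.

Claim: t_n = 3^n − 5^n.

Base case: t_1 = -2, and 3^1 − 5^1 = 3 − 5 = -2.
Assume t_j = 3^j − 5^j for some j ≥ 1.
Then t_{j+1} = 3t_j − 2·5^j = 3·(3^j − 5^j) − 2·5^j = 3^{j+1} − 3·5^j − 2·5^j = 3^{j+1} − 5·5^j = 3^{j+1} − 5^{j+1}.
So the formula holds for j+1, and by induction t_n = 3^n − 5^n for all n ≥ 1.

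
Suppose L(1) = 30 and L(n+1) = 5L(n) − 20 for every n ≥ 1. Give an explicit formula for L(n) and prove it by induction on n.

Claim: L(n) = 5^{n+1} + 5.

Base case: L(1) = 30, and 5^{1+1} + 5 = 25 + 5 = 30.
Assume L(j) = 5^{j+1} + 5 for some j ≥ 1.
Then L(j+1) = 5L(j) − 20 = 5·(5^{j+1} + 5) − 20 = 5^{j+2} + 25 − 20 = 5^{j+2} + 5.
By induction, L(n) = 5^{n+1} + 5 for all n ≥ 1.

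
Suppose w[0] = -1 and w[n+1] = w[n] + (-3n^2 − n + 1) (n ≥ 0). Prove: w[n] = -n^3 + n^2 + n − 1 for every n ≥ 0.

Base case: w[0] = -1, and -0^3 + 0^2 + 0 − 1 = -1.
Assume w[m] = -m^3 + m^2 + m − 1.
Then w[m+1] = w[m] + (-3m^2 − m + 1) = (-m^3 + m^2 + m − 1) + (-3m^2 − m + 1) = -m^3 − 2m^2,
and -(m+1)^3 + (m+1)^2 + (m+1) − 1 = -m^3 − 2m^2.
By induction, w[n] = -n^3 + n^2 + n − 1 for all n ≥ 0.

w[n] = -n^3 + n^2 + n − 1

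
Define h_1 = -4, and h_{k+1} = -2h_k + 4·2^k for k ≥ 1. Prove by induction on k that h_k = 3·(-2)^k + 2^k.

Base case: h_1 = -4, and 3·(-2)^1 + 2^1 = -6 + 2 = -4.
Assume h_m = 3·(-2)^m + 2^m for some m ≥ 1.
Then h_{m+1} = -2h_m + 4·2^m = -2·(3·(-2)^m + 2^m) + 4·2^m = 3·(-2)^{m+1} − 2·2^m + 4·2^m = 3·(-2)^{m+1} + 2·2^m = 3·(-2)^{m+1} + 2^{m+1}.
Hence h_k = 3·(-2)^k + 2^k for every k ≥ 1, by induction.

h_k = 3·(-2)^k + 2^k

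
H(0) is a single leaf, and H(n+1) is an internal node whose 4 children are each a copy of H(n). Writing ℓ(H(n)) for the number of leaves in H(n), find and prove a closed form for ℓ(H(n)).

Claim: ℓ(H(n)) = 4^n.

Base case: ℓ(H(0)) = 1, and 4^0 = 1.
Assume ℓ(H(j)) = 4^j.
Then ℓ(H(j+1)) = 4·ℓ(H(j)) = 4·4^j = 4^{j+1}.
So the formula holds for j+1, and by induction ℓ(H(n)) = 4^n for all n ≥ 0.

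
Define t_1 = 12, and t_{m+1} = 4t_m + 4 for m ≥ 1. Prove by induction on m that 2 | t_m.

Base case: t_1 = 12 = 2·6, so 2 | t_1.
Assume 2 | t_k, so t_k = 2s for some integer s.
Then t_{k+1} = 4t_k + 4 = 4·(2s) + 4 = 2(4s + 2), so 2 | t_{k+1}.
So the property holds for k+1, and by induction 2 | t_m for all m ≥ 1.

2 | t_m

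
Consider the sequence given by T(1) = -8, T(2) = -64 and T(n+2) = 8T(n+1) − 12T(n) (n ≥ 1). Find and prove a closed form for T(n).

Claim: T(n) = 2·2^n − 2·6^n.

Base cases: T(1) = -8 and 2·2^1 − 2·6^1 = -8; T(2) = -64 and 2·2^2 − 2·6^2 = -64.
Assume T(i) = 2·2^i − 2·6^i for all 1 ≤ i ≤ j, where j ≥ 2.
Then T(j+1) = 8T(j) − 12T(j−1) = 8·(2·2^j − 2·6^j) − 12·(2·2^{j−1} − 2·6^{j−1}) = 2·(8·2 − 12)2^{j−1} − 2·(8·6 − 12)6^{j−1} = 8·2^{j−1} − 72·6^{j−1} = 2·2^{j+1} − 2·6^{j+1}.
By strong induction, T(n) = 2·2^n − 2·6^n for all n ≥ 1.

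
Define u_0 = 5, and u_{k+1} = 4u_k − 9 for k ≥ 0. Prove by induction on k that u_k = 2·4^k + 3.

Base case: u_0 = 5, and 2·4^0 + 3 = 2 + 3 = 5.
Assume u_m = 2·4^m + 3 for some m ≥ 0.
Then u_{m+1} = 4u_m − 9 = 4·(2·4^m + 3) − 9 = 8·4^m + 12 − 9 = 2·4^{m+1} + 3.
This completes the inductive step, so u_k = 2·4^k + 3 for all k ≥ 0.

u_k = 2·4^k + 3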